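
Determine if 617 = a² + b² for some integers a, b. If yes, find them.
16² + 19² (a=16, b=19)

Factorization: 617 = 617
By Fermat: n is sum of two squares iff every prime p ≡ 3 (mod 4) appears to even power.
All primes ≡ 3 (mod 4) appear to even power.
Search a = 0, 1, 2, … for 617 - a² a perfect square: first hit at a = 16: 617 - 256 = 361 = 19².
617 = 16² + 19² = 256 + 361 ✓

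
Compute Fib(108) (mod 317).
259

Matrix identity: Q^n = [[F_(n+1), F_n], [F_n, F_(n-1)]] with Q = [[1,1],[1,0]].
n = 108 = 1101100₂. Square-and-multiply, entries mod 317:
Q^1 = [[1,1],[1,0]]
Q^3 = (Q^1)²·Q = [[3,2],[2,1]]
Q^6 = (Q^3)² = [[13,8],[8,5]]
Q^13 = (Q^6)²·Q = [[60,233],[233,144]]
Q^27 = (Q^13)²·Q = [[177,195],[195,299]]
Q^54 = (Q^27)² = [[248,256],[256,309]]
Q^108 = (Q^54)² = [[240,259],[259,298]]
F_108 mod 317 = Q^108[0][1] = 259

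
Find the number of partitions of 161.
118159068427

p(n) counts ways to write n as a sum of positive integers (order ignored).
Euler's pentagonal recurrence: p(k) = p(k-1) + p(k-2) - p(k-5) - p(k-7) + p(k-12) + p(k-15) - ... (offsets j(3j∓1)/2, signs ++--, p(0)=1, p(<0)=0).
DP table for k = 0..160: p(0)=1, p(1)=1, p(2)=2, p(3)=3, p(4)=5, p(5)=7, p(6)=11, p(7)=15, p(8)=22, p(9)=30, p(10)=42, p(11)=56, p(12)=77, p(13)=101, p(14)=135, p(15)=176, p(16)=231, p(17)=297, p(18)=385, p(19)=490, p(20)=627, p(21)=792, p(22)=1002, p(23)=1255, p(24)=1575, p(25)=1958, p(26)=2436, p(27)=3010, p(28)=3718, p(29)=4565, p(30)=5604, p(31)=6842, p(32)=8349, p(33)=10143, p(34)=12310, p(35)=14883, p(36)=17977, p(37)=21637, p(38)=26015, p(39)=31185, p(40)=37338, p(41)=44583, p(42)=53174, p(43)=63261, p(44)=75175, p(45)=89134, p(46)=105558, p(47)=124754, p(48)=147273, p(49)=173525, p(50)=204226, p(51)=239943, p(52)=281589, p(53)=329931, p(54)=386155, p(55)=451276, p(56)=526823, p(57)=614154, p(58)=715220, p(59)=831820, p(60)=966467, p(61)=1121505, p(62)=1300156, p(63)=1505499, p(64)=1741630, p(65)=2012558, p(66)=2323520, p(67)=2679689, p(68)=3087735, p(69)=3554345, p(70)=4087968, p(71)=4697205, p(72)=5392783, p(73)=6185689, p(74)=7089500, p(75)=8118264, p(76)=9289091, p(77)=10619863, p(78)=12132164, p(79)=13848650, p(80)=15796476, p(81)=18004327, p(82)=20506255, p(83)=23338469, p(84)=26543660, p(85)=30167357, p(86)=34262962, p(87)=38887673, p(88)=44108109, p(89)=49995925, p(90)=56634173, p(91)=64112359, p(92)=72533807, p(93)=82010177, p(94)=92669720, p(95)=104651419, p(96)=118114304, p(97)=133230930, p(98)=150198136, p(99)=169229875, p(100)=190569292, p(101)=214481126, p(102)=241265379, p(103)=271248950, p(104)=304801365, p(105)=342325709, p(106)=384276336, p(107)=431149389, p(108)=483502844, p(109)=541946240, p(110)=607163746, p(111)=679903203, p(112)=761002156, p(113)=851376628, p(114)=952050665, p(115)=1064144451, p(116)=1188908248, p(117)=1327710076, p(118)=1482074143, p(119)=1653668665, p(120)=1844349560, p(121)=2056148051, p(122)=2291320912, p(123)=2552338241, p(124)=2841940500, p(125)=3163127352, p(126)=3519222692, p(127)=3913864295, p(128)=4351078600, p(129)=4835271870, p(130)=5371315400, p(131)=5964539504, p(132)=6620830889, p(133)=7346629512, p(134)=8149040695, p(135)=9035836076, p(136)=10015581680, p(137)=11097645016, p(138)=12292341831, p(139)=13610949895, p(140)=15065878135, p(141)=16670689208, p(142)=18440293320, p(143)=20390982757, p(144)=22540654445, p(145)=24908858009, p(146)=27517052599, p(147)=30388671978, p(148)=33549419497, p(149)=37027355200, p(150)=40853235313, p(151)=45060624582, p(152)=49686288421, p(153)=54770336324, p(154)=60356673280, p(155)=66493182097, p(156)=73232243759, p(157)=80630964769, p(158)=88751778802, p(159)=97662728555, p(160)=107438159466.
Final step: p(161) = p(160) + p(159) - p(156) - p(154) + p(149) + p(146) - p(139) - p(135) + p(126) + p(121) - p(110) - p(104) + p(91) + p(84) - p(69) - p(61) + p(44) + p(35) - p(16) - p(6)
= 107438159466 + 97662728555 - 73232243759 - 60356673280 + 37027355200 + 27517052599 - 13610949895 - 9035836076 + 3519222692 + 2056148051 - 607163746 - 304801365 + 64112359 + 26543660 - 3554345 - 1121505 + 75175 + 14883 - 231 - 11
= 118159068427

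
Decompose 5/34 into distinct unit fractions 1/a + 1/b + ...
1/7 + 1/238

Greedy algorithm:
5/34: ceiling(34/5) = 7, use 1/7
1/238: ceiling(238/1) = 238, use 1/238
Result: 5/34 = 1/7 + 1/238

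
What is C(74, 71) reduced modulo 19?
15

Using Lucas' theorem:
Write n=74 and k=71 in base 19:
n in base 19: [3, 17]
k in base 19: [3, 14]
C(74,71) mod 19 = ∏ C(n_i, k_i) mod 19
Digit binomials (mod 19): C(3,3) = 1; C(17,14) = 680 ≡ 15
Product: 1 × 15 = 15 ≡ 15 (mod 19)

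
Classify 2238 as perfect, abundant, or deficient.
abundant

Proper divisors of 2238: sum = 1 + 2 + 3 + 6 + 373 + 746 + 1119 = 2250
Since 2250 > 2238, 2238 is abundant.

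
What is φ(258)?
84

258 = 2 × 3 × 43
φ(n) = n × ∏(1 - 1/p) for each prime p dividing n
φ(258) = 258 × (1 - 1/2) × (1 - 1/3) × (1 - 1/43) = 84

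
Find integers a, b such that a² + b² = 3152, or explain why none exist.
4² + 56² (a=4, b=56)

Factorization: 3152 = 2^4 × 197
By Fermat: n is sum of two squares iff every prime p ≡ 3 (mod 4) appears to even power.
All primes ≡ 3 (mod 4) appear to even power.
Search a = 0, 1, 2, … for 3152 - a² a perfect square: first hit at a = 4: 3152 - 16 = 3136 = 56².
3152 = 4² + 56² = 16 + 3136 ✓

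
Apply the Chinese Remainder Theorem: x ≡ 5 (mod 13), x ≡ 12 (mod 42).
96

Using Chinese Remainder Theorem:
M = 13 × 42 = 546
M1 = 42, M2 = 13
y1 = 42^(-1) mod 13 = 9
y2 = 13^(-1) mod 42 = 13
x = (5×42×9 + 12×13×13) mod 546 = 96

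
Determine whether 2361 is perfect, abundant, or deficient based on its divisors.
deficient

Proper divisors of 2361: sum = 1 + 3 + 787 = 791
Since 791 < 2361, 2361 is deficient.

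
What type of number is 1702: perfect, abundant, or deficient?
deficient

Proper divisors of 1702: sum = 1 + 2 + 23 + 37 + 46 + 74 + 851 = 1034
Since 1034 < 1702, 1702 is deficient.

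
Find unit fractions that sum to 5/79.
1/16 + 1/1264

Greedy algorithm:
5/79: ceiling(79/5) = 16, use 1/16
1/1264: ceiling(1264/1) = 1264, use 1/1264
Result: 5/79 = 1/16 + 1/1264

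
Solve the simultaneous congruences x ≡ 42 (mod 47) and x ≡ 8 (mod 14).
512

Using Chinese Remainder Theorem:
M = 47 × 14 = 658
M1 = 14, M2 = 47
y1 = 14^(-1) mod 47 = 37
y2 = 47^(-1) mod 14 = 3
x = (42×14×37 + 8×47×3) mod 658 = 512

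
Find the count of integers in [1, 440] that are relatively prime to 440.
160

440 = 2^3 × 5 × 11
φ(n) = n × ∏(1 - 1/p) for each prime p dividing n
φ(440) = 440 × (1 - 1/2) × (1 - 1/5) × (1 - 1/11) = 160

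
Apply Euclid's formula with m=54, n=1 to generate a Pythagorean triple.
(2915, 108, 2917)

Euclid's formula: a = m² - n², b = 2mn, c = m² + n²
m = 54, n = 1
a = 54² - 1² = 2916 - 1 = 2915
b = 2 × 54 × 1 = 108
c = 54² + 1² = 2916 + 1 = 2917
Verification: 2915² + 108² = 8497225 + 11664 = 8508889 = 2917² ✓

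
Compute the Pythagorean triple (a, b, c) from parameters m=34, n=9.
(1075, 612, 1237)

Euclid's formula: a = m² - n², b = 2mn, c = m² + n²
m = 34, n = 9
a = 34² - 9² = 1156 - 81 = 1075
b = 2 × 34 × 9 = 612
c = 34² + 9² = 1156 + 81 = 1237
Verification: 1075² + 612² = 1155625 + 374544 = 1530169 = 1237² ✓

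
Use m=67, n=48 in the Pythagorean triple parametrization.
(2185, 6432, 6793)

Euclid's formula: a = m² - n², b = 2mn, c = m² + n²
m = 67, n = 48
a = 67² - 48² = 4489 - 2304 = 2185
b = 2 × 67 × 48 = 6432
c = 67² + 48² = 4489 + 2304 = 6793
Verification: 2185² + 6432² = 4774225 + 41370624 = 46144849 = 6793² ✓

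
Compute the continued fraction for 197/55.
[3; 1, 1, 2, 1, 1, 4]

Euclidean algorithm steps:
197 = 3 × 55 + 32
55 = 1 × 32 + 23
32 = 1 × 23 + 9
23 = 2 × 9 + 5
9 = 1 × 5 + 4
5 = 1 × 4 + 1
4 = 4 × 1 + 0
Continued fraction: [3; 1, 1, 2, 1, 1, 4]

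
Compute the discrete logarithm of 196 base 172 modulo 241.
98

Baby-step giant-step with step n = ⌈√241⌉ = 16.
Baby steps 172^j mod 241 (j:value) for j=0..15: 0:1, 1:172, 2:182, 3:215, 4:107, 5:88, 6:194, 7:110, 8:122, 9:17, 10:32, 11:202, 12:40, 13:132, 14:50, 15:165.
Giant-step multiplier: 172^(-16) ≡ 172^(240-16) = 172^224 ≡ 54 (mod 241).
Giant steps γ_i = 196·54^i mod 241: γ_0=196, γ_1=221, γ_2=125, γ_3=2, γ_4=108, γ_5=48, γ_6=182 (in table at j=2).
x = i·n + j = 6·16 + 2 = 98.
Check: 172^98 ≡ 196 (mod 241).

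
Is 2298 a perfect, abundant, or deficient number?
abundant

Proper divisors of 2298: sum = 1 + 2 + 3 + 6 + 383 + 766 + 1149 = 2310
Since 2310 > 2298, 2298 is abundant.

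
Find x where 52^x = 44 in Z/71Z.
53

Baby-step giant-step with step n = ⌈√71⌉ = 9.
Baby steps 52^j mod 71 (j:value) for j=0..8: 0:1, 1:52, 2:6, 3:28, 4:36, 5:26, 6:3, 7:14, 8:18.
Giant-step multiplier: 52^(-9) ≡ 52^(70-9) = 52^61 ≡ 11 (mod 71).
Giant steps γ_i = 44·11^i mod 71: γ_0=44, γ_1=58, γ_2=70, γ_3=60, γ_4=21, γ_5=18 (in table at j=8).
x = i·n + j = 5·9 + 8 = 53.
Check: 52^53 ≡ 44 (mod 71).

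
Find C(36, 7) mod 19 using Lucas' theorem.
11

Using Lucas' theorem:
Write n=36 and k=7 in base 19:
n in base 19: [1, 17]
k in base 19: [0, 7]
C(36,7) mod 19 = ∏ C(n_i, k_i) mod 19
Digit binomials (mod 19): C(1,0) = 1; C(17,7) = 19448 ≡ 11
Product: 1 × 11 = 11 ≡ 11 (mod 19)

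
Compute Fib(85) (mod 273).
131

Matrix identity: Q^n = [[F_(n+1), F_n], [F_n, F_(n-1)]] with Q = [[1,1],[1,0]].
n = 85 = 1010101₂. Square-and-multiply, entries mod 273:
Q^1 = [[1,1],[1,0]]
Q^2 = (Q^1)² = [[2,1],[1,1]]
Q^5 = (Q^2)²·Q = [[8,5],[5,3]]
Q^10 = (Q^5)² = [[89,55],[55,34]]
Q^21 = (Q^10)²·Q = [[239,26],[26,213]]
Q^42 = (Q^21)² = [[194,13],[13,181]]
Q^85 = (Q^42)²·Q = [[92,131],[131,234]]
F_85 mod 273 = Q^85[0][1] = 131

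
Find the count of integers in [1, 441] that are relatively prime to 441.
252

441 = 3^2 × 7^2
φ(n) = n × ∏(1 - 1/p) for each prime p dividing n
φ(441) = 441 × (1 - 1/3) × (1 - 1/7) = 252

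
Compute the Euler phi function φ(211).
210

211 = 211
φ(n) = n × ∏(1 - 1/p) for each prime p dividing n
φ(211) = 211 × (1 - 1/211) = 210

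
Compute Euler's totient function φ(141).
92

141 = 3 × 47
φ(n) = n × ∏(1 - 1/p) for each prime p dividing n
φ(141) = 141 × (1 - 1/3) × (1 - 1/47) = 92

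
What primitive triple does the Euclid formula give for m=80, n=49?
(3999, 7840, 8801)

Euclid's formula: a = m² - n², b = 2mn, c = m² + n²
m = 80, n = 49
a = 80² - 49² = 6400 - 2401 = 3999
b = 2 × 80 × 49 = 7840
c = 80² + 49² = 6400 + 2401 = 8801
Verification: 3999² + 7840² = 15992001 + 61465600 = 77457601 = 8801² ✓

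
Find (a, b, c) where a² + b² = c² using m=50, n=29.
(1659, 2900, 3341)

Euclid's formula: a = m² - n², b = 2mn, c = m² + n²
m = 50, n = 29
a = 50² - 29² = 2500 - 841 = 1659
b = 2 × 50 × 29 = 2900
c = 50² + 29² = 2500 + 841 = 3341
Verification: 1659² + 2900² = 2752281 + 8410000 = 11162281 = 3341² ✓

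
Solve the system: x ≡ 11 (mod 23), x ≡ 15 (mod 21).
57

Using Chinese Remainder Theorem:
M = 23 × 21 = 483
M1 = 21, M2 = 23
y1 = 21^(-1) mod 23 = 11
y2 = 23^(-1) mod 21 = 11
x = (11×21×11 + 15×23×11) mod 483 = 57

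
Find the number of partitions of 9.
30

p(n) counts ways to write n as a sum of positive integers (order ignored).
Examples: 9; 8 + 1; 7 + 2; 7 + 1 + 1; 6 + 3; ... (30 total)
p(9) = 30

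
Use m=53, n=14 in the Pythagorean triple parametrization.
(2613, 1484, 3005)

Euclid's formula: a = m² - n², b = 2mn, c = m² + n²
m = 53, n = 14
a = 53² - 14² = 2809 - 196 = 2613
b = 2 × 53 × 14 = 1484
c = 53² + 14² = 2809 + 196 = 3005
Verification: 2613² + 1484² = 6827769 + 2202256 = 9030025 = 3005² ✓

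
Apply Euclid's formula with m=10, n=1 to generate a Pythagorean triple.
(99, 20, 101)

Euclid's formula: a = m² - n², b = 2mn, c = m² + n²
m = 10, n = 1
a = 10² - 1² = 100 - 1 = 99
b = 2 × 10 × 1 = 20
c = 10² + 1² = 100 + 1 = 101
Verification: 99² + 20² = 9801 + 400 = 10201 = 101² ✓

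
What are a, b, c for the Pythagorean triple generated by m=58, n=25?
(2739, 2900, 3989)

Euclid's formula: a = m² - n², b = 2mn, c = m² + n²
m = 58, n = 25
a = 58² - 25² = 3364 - 625 = 2739
b = 2 × 58 × 25 = 2900
c = 58² + 25² = 3364 + 625 = 3989
Verification: 2739² + 2900² = 7502121 + 8410000 = 15912121 = 3989² ✓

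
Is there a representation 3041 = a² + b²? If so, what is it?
4² + 55² (a=4, b=55)

Factorization: 3041 = 3041
By Fermat: n is sum of two squares iff every prime p ≡ 3 (mod 4) appears to even power.
All primes ≡ 3 (mod 4) appear to even power.
Search a = 0, 1, 2, … for 3041 - a² a perfect square: first hit at a = 4: 3041 - 16 = 3025 = 55².
3041 = 4² + 55² = 16 + 3025 ✓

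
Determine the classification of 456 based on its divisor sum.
abundant

Proper divisors of 456: sum = 1 + 2 + 3 + 4 + 6 + 8 + 12 + 19 + 24 + 38 + 57 + 76 + 114 + 152 + 228 = 744
Since 744 > 456, 456 is abundant.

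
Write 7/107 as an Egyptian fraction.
1/16 + 1/343 + 1/195739 + 1/114941072624

Greedy algorithm:
7/107: ceiling(107/7) = 16, use 1/16
5/1712: ceiling(1712/5) = 343, use 1/343
3/587216: ceiling(587216/3) = 195739, use 1/195739
1/114941072624: ceiling(114941072624/1) = 114941072624, use 1/114941072624
Result: 7/107 = 1/16 + 1/343 + 1/195739 + 1/114941072624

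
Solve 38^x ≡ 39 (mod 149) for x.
80

Baby-step giant-step with step n = ⌈√149⌉ = 13.
Baby steps 38^j mod 149 (j:value) for j=0..12: 0:1, 1:38, 2:103, 3:40, 4:30, 5:97, 6:110, 7:8, 8:6, 9:79, 10:22, 11:91, 12:31.
Giant-step multiplier: 38^(-13) ≡ 38^(148-13) = 38^135 ≡ 117 (mod 149).
Giant steps γ_i = 39·117^i mod 149: γ_0=39, γ_1=93, γ_2=4, γ_3=21, γ_4=73, γ_5=48, γ_6=103 (in table at j=2).
x = i·n + j = 6·13 + 2 = 80.
Check: 38^80 ≡ 39 (mod 149).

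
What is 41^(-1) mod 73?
57

gcd(41, 73) = 1, so the inverse exists.
Extended Euclidean algorithm on (73, 41):
73 = 1 × 41 + 32  ⟹  32 = (1)·73 + (-1)·41
41 = 1 × 32 + 9  ⟹  9 = (-1)·73 + (2)·41
32 = 3 × 9 + 5  ⟹  5 = (4)·73 + (-7)·41
9 = 1 × 5 + 4  ⟹  4 = (-5)·73 + (9)·41
5 = 1 × 4 + 1  ⟹  1 = (9)·73 + (-16)·41
So (-16)·41 ≡ 1 (mod 73), i.e. 41^(-1) ≡ -16 ≡ 57 (mod 73).
Check: 41 × 57 = 2337 ≡ 1 (mod 73)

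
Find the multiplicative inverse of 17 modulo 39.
23

gcd(17, 39) = 1, so the inverse exists.
Extended Euclidean algorithm on (39, 17):
39 = 2 × 17 + 5  ⟹  5 = (1)·39 + (-2)·17
17 = 3 × 5 + 2  ⟹  2 = (-3)·39 + (7)·17
5 = 2 × 2 + 1  ⟹  1 = (7)·39 + (-16)·17
So (-16)·17 ≡ 1 (mod 39), i.e. 17^(-1) ≡ -16 ≡ 23 (mod 39).
Check: 17 × 23 = 391 ≡ 1 (mod 39)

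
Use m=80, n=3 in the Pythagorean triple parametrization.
(6391, 480, 6409)

Euclid's formula: a = m² - n², b = 2mn, c = m² + n²
m = 80, n = 3
a = 80² - 3² = 6400 - 9 = 6391
b = 2 × 80 × 3 = 480
c = 80² + 3² = 6400 + 9 = 6409
Verification: 6391² + 480² = 40844881 + 230400 = 41075281 = 6409² ✓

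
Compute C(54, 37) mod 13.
0

Using Lucas' theorem:
Write n=54 and k=37 in base 13:
n in base 13: [4, 2]
k in base 13: [2, 11]
C(54,37) mod 13 = ∏ C(n_i, k_i) mod 13
Digit binomials (mod 13): C(4,2) = 6; C(2,11) = 0 (k_i > n_i)
Product: 6 × 0 = 0 ≡ 0 (mod 13)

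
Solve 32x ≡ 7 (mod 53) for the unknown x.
x ≡ 35 (mod 53)

gcd(32, 53) = 1, which divides 7, so solutions exist.
Find 32^(-1) mod 53 by the extended Euclidean algorithm:
53 = 1 × 32 + 21  ⟹  21 = (1)·53 + (-1)·32
32 = 1 × 21 + 11  ⟹  11 = (-1)·53 + (2)·32
21 = 1 × 11 + 10  ⟹  10 = (2)·53 + (-3)·32
11 = 1 × 10 + 1  ⟹  1 = (-3)·53 + (5)·32
So (5)·32 ≡ 1 (mod 53), i.e. 32^(-1) ≡ 5 (mod 53).
x ≡ 5 × 7 = 35 ≡ 35 (mod 53).
Check: 32 × 35 = 1120 ≡ 7 (mod 53).
Unique solution: x ≡ 35 (mod 53)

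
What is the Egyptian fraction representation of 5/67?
1/14 + 1/313 + 1/293594

Greedy algorithm:
5/67: ceiling(67/5) = 14, use 1/14
3/938: ceiling(938/3) = 313, use 1/313
1/293594: ceiling(293594/1) = 293594, use 1/293594
Result: 5/67 = 1/14 + 1/313 + 1/293594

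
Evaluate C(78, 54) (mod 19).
0

Using Lucas' theorem:
Write n=78 and k=54 in base 19:
n in base 19: [4, 2]
k in base 19: [2, 16]
C(78,54) mod 19 = ∏ C(n_i, k_i) mod 19
Digit binomials (mod 19): C(4,2) = 6; C(2,16) = 0 (k_i > n_i)
Product: 6 × 0 = 0 ≡ 0 (mod 19)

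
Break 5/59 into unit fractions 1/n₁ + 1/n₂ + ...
1/12 + 1/708

Greedy algorithm:
5/59: ceiling(59/5) = 12, use 1/12
1/708: ceiling(708/1) = 708, use 1/708
Result: 5/59 = 1/12 + 1/708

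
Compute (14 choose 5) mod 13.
0

Using Lucas' theorem:
Write n=14 and k=5 in base 13:
n in base 13: [1, 1]
k in base 13: [0, 5]
C(14,5) mod 13 = ∏ C(n_i, k_i) mod 13
Digit binomials (mod 13): C(1,0) = 1; C(1,5) = 0 (k_i > n_i)
Product: 1 × 0 = 0 ≡ 0 (mod 13)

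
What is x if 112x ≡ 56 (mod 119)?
x ≡ 9 (mod 17)

gcd(112, 119) = 7, which divides 56, so solutions exist.
Divide through by 7: 16x ≡ 8 (mod 17).
Find 16^(-1) mod 17 by the extended Euclidean algorithm:
17 = 1 × 16 + 1  ⟹  1 = (1)·17 + (-1)·16
So (-1)·16 ≡ 1 (mod 17), i.e. 16^(-1) ≡ -1 ≡ 16 (mod 17).
x ≡ 16 × 8 = 128 ≡ 9 (mod 17).
Check: 112 × 9 = 1008 ≡ 56 (mod 119).
x ≡ 9 (mod 17), giving 7 solutions mod 119.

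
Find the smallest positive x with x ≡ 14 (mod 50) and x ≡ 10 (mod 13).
114

Using Chinese Remainder Theorem:
M = 50 × 13 = 650
M1 = 13, M2 = 50
y1 = 13^(-1) mod 50 = 27
y2 = 50^(-1) mod 13 = 6
x = (14×13×27 + 10×50×6) mod 650 = 114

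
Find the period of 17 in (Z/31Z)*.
30

31 is prime, so ord(17) divides φ(31) = 30.
Divisors of 30: 1, 2, 3, 5, 6, 10, 15, 30.
Repeated squaring: 17^1 ≡ 17, 17^2 ≡ 10, 17^4 ≡ 7, 17^8 ≡ 18, 17^16 ≡ 14 (mod 31).
Test 17^d mod 31 for each divisor d in increasing order:
17^1 ≡ 17
17^2 ≡ 10
17^3 = 17^2·17^1 ≡ 15
17^5 = 17^4·17^1 ≡ 26
17^6 = 17^4·17^2 ≡ 8
17^10 = 17^8·17^2 ≡ 25
17^15 = 17^8·17^4·17^2·17^1 ≡ 30
17^30 = 17^16·17^8·17^4·17^2 ≡ 1  ← first divisor giving 1
The order is 30.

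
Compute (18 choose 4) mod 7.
1

Using Lucas' theorem:
Write n=18 and k=4 in base 7:
n in base 7: [2, 4]
k in base 7: [0, 4]
C(18,4) mod 7 = ∏ C(n_i, k_i) mod 7
Digit binomials (mod 7): C(2,0) = 1; C(4,4) = 1
Product: 1 × 1 = 1 ≡ 1 (mod 7)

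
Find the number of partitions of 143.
20390982757

p(n) counts ways to write n as a sum of positive integers (order ignored).
Euler's pentagonal recurrence: p(k) = p(k-1) + p(k-2) - p(k-5) - p(k-7) + p(k-12) + p(k-15) - ... (offsets j(3j∓1)/2, signs ++--, p(0)=1, p(<0)=0).
DP table for k = 0..142: p(0)=1, p(1)=1, p(2)=2, p(3)=3, p(4)=5, p(5)=7, p(6)=11, p(7)=15, p(8)=22, p(9)=30, p(10)=42, p(11)=56, p(12)=77, p(13)=101, p(14)=135, p(15)=176, p(16)=231, p(17)=297, p(18)=385, p(19)=490, p(20)=627, p(21)=792, p(22)=1002, p(23)=1255, p(24)=1575, p(25)=1958, p(26)=2436, p(27)=3010, p(28)=3718, p(29)=4565, p(30)=5604, p(31)=6842, p(32)=8349, p(33)=10143, p(34)=12310, p(35)=14883, p(36)=17977, p(37)=21637, p(38)=26015, p(39)=31185, p(40)=37338, p(41)=44583, p(42)=53174, p(43)=63261, p(44)=75175, p(45)=89134, p(46)=105558, p(47)=124754, p(48)=147273, p(49)=173525, p(50)=204226, p(51)=239943, p(52)=281589, p(53)=329931, p(54)=386155, p(55)=451276, p(56)=526823, p(57)=614154, p(58)=715220, p(59)=831820, p(60)=966467, p(61)=1121505, p(62)=1300156, p(63)=1505499, p(64)=1741630, p(65)=2012558, p(66)=2323520, p(67)=2679689, p(68)=3087735, p(69)=3554345, p(70)=4087968, p(71)=4697205, p(72)=5392783, p(73)=6185689, p(74)=7089500, p(75)=8118264, p(76)=9289091, p(77)=10619863, p(78)=12132164, p(79)=13848650, p(80)=15796476, p(81)=18004327, p(82)=20506255, p(83)=23338469, p(84)=26543660, p(85)=30167357, p(86)=34262962, p(87)=38887673, p(88)=44108109, p(89)=49995925, p(90)=56634173, p(91)=64112359, p(92)=72533807, p(93)=82010177, p(94)=92669720, p(95)=104651419, p(96)=118114304, p(97)=133230930, p(98)=150198136, p(99)=169229875, p(100)=190569292, p(101)=214481126, p(102)=241265379, p(103)=271248950, p(104)=304801365, p(105)=342325709, p(106)=384276336, p(107)=431149389, p(108)=483502844, p(109)=541946240, p(110)=607163746, p(111)=679903203, p(112)=761002156, p(113)=851376628, p(114)=952050665, p(115)=1064144451, p(116)=1188908248, p(117)=1327710076, p(118)=1482074143, p(119)=1653668665, p(120)=1844349560, p(121)=2056148051, p(122)=2291320912, p(123)=2552338241, p(124)=2841940500, p(125)=3163127352, p(126)=3519222692, p(127)=3913864295, p(128)=4351078600, p(129)=4835271870, p(130)=5371315400, p(131)=5964539504, p(132)=6620830889, p(133)=7346629512, p(134)=8149040695, p(135)=9035836076, p(136)=10015581680, p(137)=11097645016, p(138)=12292341831, p(139)=13610949895, p(140)=15065878135, p(141)=16670689208, p(142)=18440293320.
Final step: p(143) = p(142) + p(141) - p(138) - p(136) + p(131) + p(128) - p(121) - p(117) + p(108) + p(103) - p(92) - p(86) + p(73) + p(66) - p(51) - p(43) + p(26) + p(17)
= 18440293320 + 16670689208 - 12292341831 - 10015581680 + 5964539504 + 4351078600 - 2056148051 - 1327710076 + 483502844 + 271248950 - 72533807 - 34262962 + 6185689 + 2323520 - 239943 - 63261 + 2436 + 297
= 20390982757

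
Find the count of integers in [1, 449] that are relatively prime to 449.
448

449 = 449
φ(n) = n × ∏(1 - 1/p) for each prime p dividing n
φ(449) = 449 × (1 - 1/449) = 448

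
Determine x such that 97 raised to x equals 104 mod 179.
23

Baby-step giant-step with step n = ⌈√179⌉ = 14.
Baby steps 97^j mod 179 (j:value) for j=0..13: 0:1, 1:97, 2:101, 3:131, 4:177, 5:164, 6:156, 7:96, 8:4, 9:30, 10:46, 11:166, 12:171, 13:119.
Giant-step multiplier: 97^(-14) ≡ 97^(178-14) = 97^164 ≡ 107 (mod 179).
Giant steps γ_i = 104·107^i mod 179: γ_0=104, γ_1=30 (in table at j=9).
x = i·n + j = 1·14 + 9 = 23.
Check: 97^23 ≡ 104 (mod 179).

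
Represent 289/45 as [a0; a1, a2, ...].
[6; 2, 2, 1, 2, 2]

Euclidean algorithm steps:
289 = 6 × 45 + 19
45 = 2 × 19 + 7
19 = 2 × 7 + 5
7 = 1 × 5 + 2
5 = 2 × 2 + 1
2 = 2 × 1 + 0
Continued fraction: [6; 2, 2, 1, 2, 2]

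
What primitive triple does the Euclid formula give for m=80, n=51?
(3799, 8160, 9001)

Euclid's formula: a = m² - n², b = 2mn, c = m² + n²
m = 80, n = 51
a = 80² - 51² = 6400 - 2601 = 3799
b = 2 × 80 × 51 = 8160
c = 80² + 51² = 6400 + 2601 = 9001
Verification: 3799² + 8160² = 14432401 + 66585600 = 81018001 = 9001² ✓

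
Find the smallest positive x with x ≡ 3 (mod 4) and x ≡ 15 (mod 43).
15

Using Chinese Remainder Theorem:
M = 4 × 43 = 172
M1 = 43, M2 = 4
y1 = 43^(-1) mod 4 = 3
y2 = 4^(-1) mod 43 = 11
x = (3×43×3 + 15×4×11) mod 172 = 15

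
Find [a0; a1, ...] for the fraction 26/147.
[0; 5, 1, 1, 1, 8]

Euclidean algorithm steps:
26 = 0 × 147 + 26
147 = 5 × 26 + 17
26 = 1 × 17 + 9
17 = 1 × 9 + 8
9 = 1 × 8 + 1
8 = 8 × 1 + 0
Continued fraction: [0; 5, 1, 1, 1, 8]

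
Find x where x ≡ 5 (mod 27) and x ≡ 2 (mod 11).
167

Using Chinese Remainder Theorem:
M = 27 × 11 = 297
M1 = 11, M2 = 27
y1 = 11^(-1) mod 27 = 5
y2 = 27^(-1) mod 11 = 9
x = (5×11×5 + 2×27×9) mod 297 = 167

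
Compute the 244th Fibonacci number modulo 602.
115

Matrix identity: Q^n = [[F_(n+1), F_n], [F_n, F_(n-1)]] with Q = [[1,1],[1,0]].
n = 244 = 11110100₂. Square-and-multiply, entries mod 602:
Q^1 = [[1,1],[1,0]]
Q^3 = (Q^1)²·Q = [[3,2],[2,1]]
Q^7 = (Q^3)²·Q = [[21,13],[13,8]]
Q^15 = (Q^7)²·Q = [[385,8],[8,377]]
Q^30 = (Q^15)² = [[197,76],[76,121]]
Q^61 = (Q^30)²·Q = [[125,37],[37,88]]
Q^122 = (Q^61)² = [[138,55],[55,83]]
Q^244 = (Q^122)² = [[397,115],[115,282]]
F_244 mod 602 = Q^244[0][1] = 115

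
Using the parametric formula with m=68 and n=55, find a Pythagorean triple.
(1599, 7480, 7649)

Euclid's formula: a = m² - n², b = 2mn, c = m² + n²
m = 68, n = 55
a = 68² - 55² = 4624 - 3025 = 1599
b = 2 × 68 × 55 = 7480
c = 68² + 55² = 4624 + 3025 = 7649
Verification: 1599² + 7480² = 2556801 + 55950400 = 58507201 = 7649² ✓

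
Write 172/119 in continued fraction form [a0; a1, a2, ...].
[1; 2, 4, 13]

Euclidean algorithm steps:
172 = 1 × 119 + 53
119 = 2 × 53 + 13
53 = 4 × 13 + 1
13 = 13 × 1 + 0
Continued fraction: [1; 2, 4, 13]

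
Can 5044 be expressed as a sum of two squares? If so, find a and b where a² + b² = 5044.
12² + 70² (a=12, b=70)

Factorization: 5044 = 2^2 × 13 × 97
By Fermat: n is sum of two squares iff every prime p ≡ 3 (mod 4) appears to even power.
All primes ≡ 3 (mod 4) appear to even power.
Search a = 0, 1, 2, … for 5044 - a² a perfect square: first hit at a = 12: 5044 - 144 = 4900 = 70².
5044 = 12² + 70² = 144 + 4900 ✓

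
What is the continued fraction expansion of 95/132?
[0; 1, 2, 1, 1, 3, 5]

Euclidean algorithm steps:
95 = 0 × 132 + 95
132 = 1 × 95 + 37
95 = 2 × 37 + 21
37 = 1 × 21 + 16
21 = 1 × 16 + 5
16 = 3 × 5 + 1
5 = 5 × 1 + 0
Continued fraction: [0; 1, 2, 1, 1, 3, 5]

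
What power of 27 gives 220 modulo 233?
14

Baby-step giant-step with step n = ⌈√233⌉ = 16.
Baby steps 27^j mod 233 (j:value) for j=0..15: 0:1, 1:27, 2:30, 3:111, 4:201, 5:68, 6:205, 7:176, 8:92, 9:154, 10:197, 11:193, 12:85, 13:198, 14:220, 15:115.
h = 220 is already in the table at j=14, so x = 14.
Check: 27^14 ≡ 220 (mod 233).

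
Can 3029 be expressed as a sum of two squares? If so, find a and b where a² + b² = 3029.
2² + 55² (a=2, b=55)

Factorization: 3029 = 13 × 233
By Fermat: n is sum of two squares iff every prime p ≡ 3 (mod 4) appears to even power.
All primes ≡ 3 (mod 4) appear to even power.
Search a = 0, 1, 2, … for 3029 - a² a perfect square: first hit at a = 2: 3029 - 4 = 3025 = 55².
3029 = 2² + 55² = 4 + 3025 ✓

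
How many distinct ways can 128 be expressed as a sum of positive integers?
4351078600

p(n) counts ways to write n as a sum of positive integers (order ignored).
Euler's pentagonal recurrence: p(k) = p(k-1) + p(k-2) - p(k-5) - p(k-7) + p(k-12) + p(k-15) - ... (offsets j(3j∓1)/2, signs ++--, p(0)=1, p(<0)=0).
DP table for k = 0..127: p(0)=1, p(1)=1, p(2)=2, p(3)=3, p(4)=5, p(5)=7, p(6)=11, p(7)=15, p(8)=22, p(9)=30, p(10)=42, p(11)=56, p(12)=77, p(13)=101, p(14)=135, p(15)=176, p(16)=231, p(17)=297, p(18)=385, p(19)=490, p(20)=627, p(21)=792, p(22)=1002, p(23)=1255, p(24)=1575, p(25)=1958, p(26)=2436, p(27)=3010, p(28)=3718, p(29)=4565, p(30)=5604, p(31)=6842, p(32)=8349, p(33)=10143, p(34)=12310, p(35)=14883, p(36)=17977, p(37)=21637, p(38)=26015, p(39)=31185, p(40)=37338, p(41)=44583, p(42)=53174, p(43)=63261, p(44)=75175, p(45)=89134, p(46)=105558, p(47)=124754, p(48)=147273, p(49)=173525, p(50)=204226, p(51)=239943, p(52)=281589, p(53)=329931, p(54)=386155, p(55)=451276, p(56)=526823, p(57)=614154, p(58)=715220, p(59)=831820, p(60)=966467, p(61)=1121505, p(62)=1300156, p(63)=1505499, p(64)=1741630, p(65)=2012558, p(66)=2323520, p(67)=2679689, p(68)=3087735, p(69)=3554345, p(70)=4087968, p(71)=4697205, p(72)=5392783, p(73)=6185689, p(74)=7089500, p(75)=8118264, p(76)=9289091, p(77)=10619863, p(78)=12132164, p(79)=13848650, p(80)=15796476, p(81)=18004327, p(82)=20506255, p(83)=23338469, p(84)=26543660, p(85)=30167357, p(86)=34262962, p(87)=38887673, p(88)=44108109, p(89)=49995925, p(90)=56634173, p(91)=64112359, p(92)=72533807, p(93)=82010177, p(94)=92669720, p(95)=104651419, p(96)=118114304, p(97)=133230930, p(98)=150198136, p(99)=169229875, p(100)=190569292, p(101)=214481126, p(102)=241265379, p(103)=271248950, p(104)=304801365, p(105)=342325709, p(106)=384276336, p(107)=431149389, p(108)=483502844, p(109)=541946240, p(110)=607163746, p(111)=679903203, p(112)=761002156, p(113)=851376628, p(114)=952050665, p(115)=1064144451, p(116)=1188908248, p(117)=1327710076, p(118)=1482074143, p(119)=1653668665, p(120)=1844349560, p(121)=2056148051, p(122)=2291320912, p(123)=2552338241, p(124)=2841940500, p(125)=3163127352, p(126)=3519222692, p(127)=3913864295.
Final step: p(128) = p(127) + p(126) - p(123) - p(121) + p(116) + p(113) - p(106) - p(102) + p(93) + p(88) - p(77) - p(71) + p(58) + p(51) - p(36) - p(28) + p(11) + p(2)
= 3913864295 + 3519222692 - 2552338241 - 2056148051 + 1188908248 + 851376628 - 384276336 - 241265379 + 82010177 + 44108109 - 10619863 - 4697205 + 715220 + 239943 - 17977 - 3718 + 56 + 2
= 4351078600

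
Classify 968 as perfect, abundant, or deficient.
abundant

Proper divisors of 968: sum = 1 + 2 + 4 + 8 + 11 + 22 + 44 + 88 + 121 + 242 + 484 = 1027
Since 1027 > 968, 968 is abundant.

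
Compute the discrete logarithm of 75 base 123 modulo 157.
72

Baby-step giant-step with step n = ⌈√157⌉ = 13.
Baby steps 123^j mod 157 (j:value) for j=0..12: 0:1, 1:123, 2:57, 3:103, 4:109, 5:62, 6:90, 7:80, 8:106, 9:7, 10:76, 11:85, 12:93.
Giant-step multiplier: 123^(-13) ≡ 123^(156-13) = 123^143 ≡ 107 (mod 157).
Giant steps γ_i = 75·107^i mod 157: γ_0=75, γ_1=18, γ_2=42, γ_3=98, γ_4=124, γ_5=80 (in table at j=7).
x = i·n + j = 5·13 + 7 = 72.
Check: 123^72 ≡ 75 (mod 157).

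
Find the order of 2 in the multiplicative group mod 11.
10

11 is prime, so ord(2) divides φ(11) = 10.
Divisors of 10: 1, 2, 5, 10.
Repeated squaring: 2^1 ≡ 2, 2^2 ≡ 4, 2^4 ≡ 5, 2^8 ≡ 3 (mod 11).
Test 2^d mod 11 for each divisor d in increasing order:
2^1 ≡ 2
2^2 ≡ 4
2^5 = 2^4·2^1 ≡ 10
2^10 = 2^8·2^2 ≡ 1  ← first divisor giving 1
The order is 10.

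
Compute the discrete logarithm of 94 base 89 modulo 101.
79

Baby-step giant-step with step n = ⌈√101⌉ = 11.
Baby steps 89^j mod 101 (j:value) for j=0..10: 0:1, 1:89, 2:43, 3:90, 4:31, 5:32, 6:20, 7:63, 8:52, 9:83, 10:14.
Giant-step multiplier: 89^(-11) ≡ 89^(100-11) = 89^89 ≡ 3 (mod 101).
Giant steps γ_i = 94·3^i mod 101: γ_0=94, γ_1=80, γ_2=38, γ_3=13, γ_4=39, γ_5=16, γ_6=48, γ_7=43 (in table at j=2).
x = i·n + j = 7·11 + 2 = 79.
Check: 89^79 ≡ 94 (mod 101).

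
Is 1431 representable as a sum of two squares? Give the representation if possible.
Not possible

Factorization: 1431 = 3^3 × 53
By Fermat: n is sum of two squares iff every prime p ≡ 3 (mod 4) appears to even power.
Prime(s) ≡ 3 (mod 4) with odd exponent: [(3, 3)]
Therefore 1431 cannot be expressed as a² + b².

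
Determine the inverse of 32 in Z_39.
11

gcd(32, 39) = 1, so the inverse exists.
Extended Euclidean algorithm on (39, 32):
39 = 1 × 32 + 7  ⟹  7 = (1)·39 + (-1)·32
32 = 4 × 7 + 4  ⟹  4 = (-4)·39 + (5)·32
7 = 1 × 4 + 3  ⟹  3 = (5)·39 + (-6)·32
4 = 1 × 3 + 1  ⟹  1 = (-9)·39 + (11)·32
So (11)·32 ≡ 1 (mod 39), i.e. 32^(-1) ≡ 11 (mod 39).
Check: 32 × 11 = 352 ≡ 1 (mod 39)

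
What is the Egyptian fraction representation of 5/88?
1/18 + 1/792

Greedy algorithm:
5/88: ceiling(88/5) = 18, use 1/18
1/792: ceiling(792/1) = 792, use 1/792
Result: 5/88 = 1/18 + 1/792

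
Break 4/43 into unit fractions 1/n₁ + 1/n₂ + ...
1/11 + 1/473

Greedy algorithm:
4/43: ceiling(43/4) = 11, use 1/11
1/473: ceiling(473/1) = 473, use 1/473
Result: 4/43 = 1/11 + 1/473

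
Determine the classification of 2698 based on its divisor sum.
deficient

Proper divisors of 2698: sum = 1 + 2 + 19 + 38 + 71 + 142 + 1349 = 1622
Since 1622 < 2698, 2698 is deficient.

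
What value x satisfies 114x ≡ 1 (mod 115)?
114

gcd(114, 115) = 1, so the inverse exists.
Extended Euclidean algorithm on (115, 114):
115 = 1 × 114 + 1  ⟹  1 = (1)·115 + (-1)·114
So (-1)·114 ≡ 1 (mod 115), i.e. 114^(-1) ≡ -1 ≡ 114 (mod 115).
Check: 114 × 114 = 12996 ≡ 1 (mod 115)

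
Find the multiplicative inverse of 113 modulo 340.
337

gcd(113, 340) = 1, so the inverse exists.
Extended Euclidean algorithm on (340, 113):
340 = 3 × 113 + 1  ⟹  1 = (1)·340 + (-3)·113
So (-3)·113 ≡ 1 (mod 340), i.e. 113^(-1) ≡ -3 ≡ 337 (mod 340).
Check: 113 × 337 = 38081 ≡ 1 (mod 340)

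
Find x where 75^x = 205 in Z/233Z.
190

Baby-step giant-step with step n = ⌈√233⌉ = 16.
Baby steps 75^j mod 233 (j:value) for j=0..15: 0:1, 1:75, 2:33, 3:145, 4:157, 5:125, 6:55, 7:164, 8:184, 9:53, 10:14, 11:118, 12:229, 13:166, 14:101, 15:119.
Giant-step multiplier: 75^(-16) ≡ 75^(232-16) = 75^216 ≡ 128 (mod 233).
Giant steps γ_i = 205·128^i mod 233: γ_0=205, γ_1=144, γ_2=25, γ_3=171, γ_4=219, γ_5=72, γ_6=129, γ_7=202, γ_8=226, γ_9=36, γ_10=181, γ_11=101 (in table at j=14).
x = i·n + j = 11·16 + 14 = 190.
Check: 75^190 ≡ 205 (mod 233).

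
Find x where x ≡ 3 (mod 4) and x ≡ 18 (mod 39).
135

Using Chinese Remainder Theorem:
M = 4 × 39 = 156
M1 = 39, M2 = 4
y1 = 39^(-1) mod 4 = 3
y2 = 4^(-1) mod 39 = 10
x = (3×39×3 + 18×4×10) mod 156 = 135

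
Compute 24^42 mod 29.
1

Repeated squaring. Binary of 42 = 101010.
24^1 ≡ 24 (mod 29); 24^2 ≡ 25 (mod 29); 24^4 ≡ 16 (mod 29); 24^8 ≡ 24 (mod 29); 24^16 ≡ 25 (mod 29); 24^32 ≡ 16 (mod 29)
24^42 = 24^2 × 24^8 × 24^32 ≡ 1 (mod 29)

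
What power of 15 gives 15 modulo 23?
1

Baby-step giant-step with step n = ⌈√23⌉ = 5.
Baby steps 15^j mod 23 (j:value) for j=0..4: 0:1, 1:15, 2:18, 3:17, 4:2.
h = 15 is already in the table at j=1, so x = 1.
Check: 15^1 ≡ 15 (mod 23).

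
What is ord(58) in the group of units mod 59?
2

59 is prime, so ord(58) divides φ(59) = 58.
Divisors of 58: 1, 2, 29, 58.
Repeated squaring: 58^1 ≡ 58, 58^2 ≡ 1, 58^4 ≡ 1, 58^8 ≡ 1, 58^16 ≡ 1, 58^32 ≡ 1 (mod 59).
Test 58^d mod 59 for each divisor d in increasing order:
58^1 ≡ 58
58^2 ≡ 1  ← first divisor giving 1
The order is 2.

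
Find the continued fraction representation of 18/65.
[0; 3, 1, 1, 1, 1, 3]

Euclidean algorithm steps:
18 = 0 × 65 + 18
65 = 3 × 18 + 11
18 = 1 × 11 + 7
11 = 1 × 7 + 4
7 = 1 × 4 + 3
4 = 1 × 3 + 1
3 = 3 × 1 + 0
Continued fraction: [0; 3, 1, 1, 1, 1, 3]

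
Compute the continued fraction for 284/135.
[2; 9, 1, 1, 1, 4]

Euclidean algorithm steps:
284 = 2 × 135 + 14
135 = 9 × 14 + 9
14 = 1 × 9 + 5
9 = 1 × 5 + 4
5 = 1 × 4 + 1
4 = 4 × 1 + 0
Continued fraction: [2; 9, 1, 1, 1, 4]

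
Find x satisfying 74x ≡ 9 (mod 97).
x ≡ 46 (mod 97)

gcd(74, 97) = 1, which divides 9, so solutions exist.
Find 74^(-1) mod 97 by the extended Euclidean algorithm:
97 = 1 × 74 + 23  ⟹  23 = (1)·97 + (-1)·74
74 = 3 × 23 + 5  ⟹  5 = (-3)·97 + (4)·74
23 = 4 × 5 + 3  ⟹  3 = (13)·97 + (-17)·74
5 = 1 × 3 + 2  ⟹  2 = (-16)·97 + (21)·74
3 = 1 × 2 + 1  ⟹  1 = (29)·97 + (-38)·74
So (-38)·74 ≡ 1 (mod 97), i.e. 74^(-1) ≡ -38 ≡ 59 (mod 97).
x ≡ 59 × 9 = 531 ≡ 46 (mod 97).
Check: 74 × 46 = 3404 ≡ 9 (mod 97).
Unique solution: x ≡ 46 (mod 97)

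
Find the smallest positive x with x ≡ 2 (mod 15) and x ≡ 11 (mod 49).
452

Using Chinese Remainder Theorem:
M = 15 × 49 = 735
M1 = 49, M2 = 15
y1 = 49^(-1) mod 15 = 4
y2 = 15^(-1) mod 49 = 36
x = (2×49×4 + 11×15×36) mod 735 = 452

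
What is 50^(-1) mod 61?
11

gcd(50, 61) = 1, so the inverse exists.
Extended Euclidean algorithm on (61, 50):
61 = 1 × 50 + 11  ⟹  11 = (1)·61 + (-1)·50
50 = 4 × 11 + 6  ⟹  6 = (-4)·61 + (5)·50
11 = 1 × 6 + 5  ⟹  5 = (5)·61 + (-6)·50
6 = 1 × 5 + 1  ⟹  1 = (-9)·61 + (11)·50
So (11)·50 ≡ 1 (mod 61), i.e. 50^(-1) ≡ 11 (mod 61).
Check: 50 × 11 = 550 ≡ 1 (mod 61)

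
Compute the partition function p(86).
34262962

p(n) counts ways to write n as a sum of positive integers (order ignored).
Euler's pentagonal recurrence: p(k) = p(k-1) + p(k-2) - p(k-5) - p(k-7) + p(k-12) + p(k-15) - ... (offsets j(3j∓1)/2, signs ++--, p(0)=1, p(<0)=0).
DP table for k = 0..85: p(0)=1, p(1)=1, p(2)=2, p(3)=3, p(4)=5, p(5)=7, p(6)=11, p(7)=15, p(8)=22, p(9)=30, p(10)=42, p(11)=56, p(12)=77, p(13)=101, p(14)=135, p(15)=176, p(16)=231, p(17)=297, p(18)=385, p(19)=490, p(20)=627, p(21)=792, p(22)=1002, p(23)=1255, p(24)=1575, p(25)=1958, p(26)=2436, p(27)=3010, p(28)=3718, p(29)=4565, p(30)=5604, p(31)=6842, p(32)=8349, p(33)=10143, p(34)=12310, p(35)=14883, p(36)=17977, p(37)=21637, p(38)=26015, p(39)=31185, p(40)=37338, p(41)=44583, p(42)=53174, p(43)=63261, p(44)=75175, p(45)=89134, p(46)=105558, p(47)=124754, p(48)=147273, p(49)=173525, p(50)=204226, p(51)=239943, p(52)=281589, p(53)=329931, p(54)=386155, p(55)=451276, p(56)=526823, p(57)=614154, p(58)=715220, p(59)=831820, p(60)=966467, p(61)=1121505, p(62)=1300156, p(63)=1505499, p(64)=1741630, p(65)=2012558, p(66)=2323520, p(67)=2679689, p(68)=3087735, p(69)=3554345, p(70)=4087968, p(71)=4697205, p(72)=5392783, p(73)=6185689, p(74)=7089500, p(75)=8118264, p(76)=9289091, p(77)=10619863, p(78)=12132164, p(79)=13848650, p(80)=15796476, p(81)=18004327, p(82)=20506255, p(83)=23338469, p(84)=26543660, p(85)=30167357.
Final step: p(86) = p(85) + p(84) - p(81) - p(79) + p(74) + p(71) - p(64) - p(60) + p(51) + p(46) - p(35) - p(29) + p(16) + p(9)
= 30167357 + 26543660 - 18004327 - 13848650 + 7089500 + 4697205 - 1741630 - 966467 + 239943 + 105558 - 14883 - 4565 + 231 + 30
= 34262962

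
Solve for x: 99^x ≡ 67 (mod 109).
101

Baby-step giant-step with step n = ⌈√109⌉ = 11.
Baby steps 99^j mod 109 (j:value) for j=0..10: 0:1, 1:99, 2:100, 3:90, 4:81, 5:62, 6:34, 7:96, 8:21, 9:8, 10:29.
Giant-step multiplier: 99^(-11) ≡ 99^(108-11) = 99^97 ≡ 56 (mod 109).
Giant steps γ_i = 67·56^i mod 109: γ_0=67, γ_1=46, γ_2=69, γ_3=49, γ_4=19, γ_5=83, γ_6=70, γ_7=105, γ_8=103, γ_9=100 (in table at j=2).
x = i·n + j = 9·11 + 2 = 101.
Check: 99^101 ≡ 67 (mod 109).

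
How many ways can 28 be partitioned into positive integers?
3718

p(n) counts ways to write n as a sum of positive integers (order ignored).
Euler's pentagonal recurrence: p(k) = p(k-1) + p(k-2) - p(k-5) - p(k-7) + p(k-12) + p(k-15) - ... (offsets j(3j∓1)/2, signs ++--, p(0)=1, p(<0)=0).
DP table for k = 0..27: p(0)=1, p(1)=1, p(2)=2, p(3)=3, p(4)=5, p(5)=7, p(6)=11, p(7)=15, p(8)=22, p(9)=30, p(10)=42, p(11)=56, p(12)=77, p(13)=101, p(14)=135, p(15)=176, p(16)=231, p(17)=297, p(18)=385, p(19)=490, p(20)=627, p(21)=792, p(22)=1002, p(23)=1255, p(24)=1575, p(25)=1958, p(26)=2436, p(27)=3010.
Final step: p(28) = p(27) + p(26) - p(23) - p(21) + p(16) + p(13) - p(6) - p(2)
= 3010 + 2436 - 1255 - 792 + 231 + 101 - 11 - 2
= 3718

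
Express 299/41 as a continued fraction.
[7; 3, 2, 2, 2]

Euclidean algorithm steps:
299 = 7 × 41 + 12
41 = 3 × 12 + 5
12 = 2 × 5 + 2
5 = 2 × 2 + 1
2 = 2 × 1 + 0
Continued fraction: [7; 3, 2, 2, 2]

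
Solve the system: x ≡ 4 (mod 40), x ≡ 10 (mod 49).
1284

Using Chinese Remainder Theorem:
M = 40 × 49 = 1960
M1 = 49, M2 = 40
y1 = 49^(-1) mod 40 = 9
y2 = 40^(-1) mod 49 = 38
x = (4×49×9 + 10×40×38) mod 1960 = 1284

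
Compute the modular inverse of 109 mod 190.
129

gcd(109, 190) = 1, so the inverse exists.
Extended Euclidean algorithm on (190, 109):
190 = 1 × 109 + 81  ⟹  81 = (1)·190 + (-1)·109
109 = 1 × 81 + 28  ⟹  28 = (-1)·190 + (2)·109
81 = 2 × 28 + 25  ⟹  25 = (3)·190 + (-5)·109
28 = 1 × 25 + 3  ⟹  3 = (-4)·190 + (7)·109
25 = 8 × 3 + 1  ⟹  1 = (35)·190 + (-61)·109
So (-61)·109 ≡ 1 (mod 190), i.e. 109^(-1) ≡ -61 ≡ 129 (mod 190).
Check: 109 × 129 = 14061 ≡ 1 (mod 190)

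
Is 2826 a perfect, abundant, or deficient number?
abundant

Proper divisors of 2826: sum = 1 + 2 + 3 + 6 + 9 + 18 + 157 + 314 + 471 + 942 + 1413 = 3336
Since 3336 > 2826, 2826 is abundant.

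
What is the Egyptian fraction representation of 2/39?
1/20 + 1/780

Greedy algorithm:
2/39: ceiling(39/2) = 20, use 1/20
1/780: ceiling(780/1) = 780, use 1/780
Result: 2/39 = 1/20 + 1/780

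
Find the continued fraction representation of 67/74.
[0; 1, 9, 1, 1, 3]

Euclidean algorithm steps:
67 = 0 × 74 + 67
74 = 1 × 67 + 7
67 = 9 × 7 + 4
7 = 1 × 4 + 3
4 = 1 × 3 + 1
3 = 3 × 1 + 0
Continued fraction: [0; 1, 9, 1, 1, 3]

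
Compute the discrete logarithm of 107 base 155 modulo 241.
44

Baby-step giant-step with step n = ⌈√241⌉ = 16.
Baby steps 155^j mod 241 (j:value) for j=0..15: 0:1, 1:155, 2:166, 3:184, 4:82, 5:178, 6:116, 7:146, 8:217, 9:136, 10:113, 11:163, 12:201, 13:66, 14:108, 15:111.
Giant-step multiplier: 155^(-16) ≡ 155^(240-16) = 155^224 ≡ 100 (mod 241).
Giant steps γ_i = 107·100^i mod 241: γ_0=107, γ_1=96, γ_2=201 (in table at j=12).
x = i·n + j = 2·16 + 12 = 44.
Check: 155^44 ≡ 107 (mod 241).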